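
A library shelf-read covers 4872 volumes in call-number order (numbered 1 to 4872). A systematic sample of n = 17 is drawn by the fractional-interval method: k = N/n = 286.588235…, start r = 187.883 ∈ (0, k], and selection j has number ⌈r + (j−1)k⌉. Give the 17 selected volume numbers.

188, 475, 762, 1048, 1335, 1621, 1908, 2195, 2481, 2768, 3054, 3341, 3627, 3914, 4201, 4487, 4774

j=1: r + 0k = 187.883 → ⌈·⌉ = 188
j=2: r + 1k = 474.471235… → ⌈·⌉ = 475
j=3: r + 2k = 761.059470… → ⌈·⌉ = 762
j=4: r + 3k = 1047.647705… → ⌈·⌉ = 1048
j=5: r + 4k = 1334.235941… → ⌈·⌉ = 1335
j=6: r + 5k = 1620.824176… → ⌈·⌉ = 1621
j=7: r + 6k = 1907.412411… → ⌈·⌉ = 1908
j=8: r + 7k = 2194.000647… → ⌈·⌉ = 2195
j=9: r + 8k = 2480.588882… → ⌈·⌉ = 2481
j=10: r + 9k = 2767.177117… → ⌈·⌉ = 2768
j=11: r + 10k = 3053.765352… → ⌈·⌉ = 3054
j=12: r + 11k = 3340.353588… → ⌈·⌉ = 3341
j=13: r + 12k = 3626.941823… → ⌈·⌉ = 3627
j=14: r + 13k = 3913.530058… → ⌈·⌉ = 3914
j=15: r + 14k = 4200.118294… → ⌈·⌉ = 4201
j=16: r + 15k = 4486.706529… → ⌈·⌉ = 4487
j=17: r + 16k = 4773.294764… → ⌈·⌉ = 4774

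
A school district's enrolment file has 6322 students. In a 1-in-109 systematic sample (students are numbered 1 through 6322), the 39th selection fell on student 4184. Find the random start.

42

k = 109
r = 4184 − (39−1)×109 = 4184 − 4142 = 42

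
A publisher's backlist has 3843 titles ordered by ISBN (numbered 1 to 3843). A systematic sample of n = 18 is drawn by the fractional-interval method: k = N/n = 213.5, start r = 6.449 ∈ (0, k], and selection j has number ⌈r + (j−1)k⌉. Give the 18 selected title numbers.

j=1: r + 0k = 6.449 → ⌈·⌉ = 7
j=2: r + 1k = 219.949 → ⌈·⌉ = 220
j=3: r + 2k = 433.449 → ⌈·⌉ = 434
j=4: r + 3k = 646.949 → ⌈·⌉ = 647
j=5: r + 4k = 860.449 → ⌈·⌉ = 861
j=6: r + 5k = 1073.949 → ⌈·⌉ = 1074
j=7: r + 6k = 1287.449 → ⌈·⌉ = 1288
j=8: r + 7k = 1500.949 → ⌈·⌉ = 1501
j=9: r + 8k = 1714.449 → ⌈·⌉ = 1715
j=10: r + 9k = 1927.949 → ⌈·⌉ = 1928
j=11: r + 10k = 2141.449 → ⌈·⌉ = 2142
j=12: r + 11k = 2354.949 → ⌈·⌉ = 2355
j=13: r + 12k = 2568.449 → ⌈·⌉ = 2569
j=14: r + 13k = 2781.949 → ⌈·⌉ = 2782
j=15: r + 14k = 2995.449 → ⌈·⌉ = 2996
j=16: r + 15k = 3208.949 → ⌈·⌉ = 3209
j=17: r + 16k = 3422.449 → ⌈·⌉ = 3423
j=18: r + 17k = 3635.949 → ⌈·⌉ = 3636

7, 220, 434, 647, 861, 1074, 1288, 1501, 1715, 1928, 2142, 2355, 2569, 2782, 2996, 3209, 3423, 3636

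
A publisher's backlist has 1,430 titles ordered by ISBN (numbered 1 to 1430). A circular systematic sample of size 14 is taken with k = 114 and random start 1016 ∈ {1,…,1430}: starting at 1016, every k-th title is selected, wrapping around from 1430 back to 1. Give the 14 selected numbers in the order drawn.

Selection 1: 1016
Selection 2: 1016 + 114 = 1130
Selection 3: 1130 + 114 = 1244
Selection 4: 1244 + 114 = 1358
Selection 5: 1358 + 114 = 1472 → 1472 − 1430 = 42
Selection 6: 42 + 114 = 156
Selection 7: 156 + 114 = 270
Selection 8: 270 + 114 = 384
Selection 9: 384 + 114 = 498
Selection 10: 498 + 114 = 612
Selection 11: 612 + 114 = 726
Selection 12: 726 + 114 = 840
Selection 13: 840 + 114 = 954
Selection 14: 954 + 114 = 1068

1016, 1130, 1244, 1358, 42, 156, 270, 384, 498, 612, 726, 840, 954, 1068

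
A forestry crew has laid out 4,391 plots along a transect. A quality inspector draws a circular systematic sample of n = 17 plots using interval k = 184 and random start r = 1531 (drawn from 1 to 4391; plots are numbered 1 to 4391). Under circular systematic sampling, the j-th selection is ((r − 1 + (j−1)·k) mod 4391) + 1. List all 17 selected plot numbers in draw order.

Selection 1: 1531
Selection 2: 1531 + 184 = 1715
Selection 3: 1715 + 184 = 1899
Selection 4: 1899 + 184 = 2083
Selection 5: 2083 + 184 = 2267
Selection 6: 2267 + 184 = 2451
Selection 7: 2451 + 184 = 2635
Selection 8: 2635 + 184 = 2819
Selection 9: 2819 + 184 = 3003
Selection 10: 3003 + 184 = 3187
Selection 11: 3187 + 184 = 3371
Selection 12: 3371 + 184 = 3555
Selection 13: 3555 + 184 = 3739
Selection 14: 3739 + 184 = 3923
Selection 15: 3923 + 184 = 4107
Selection 16: 4107 + 184 = 4291
Selection 17: 4291 + 184 = 4475 → 4475 − 4391 = 84

1531, 1715, 1899, 2083, 2267, 2451, 2635, 2819, 3003, 3187, 3371, 3555, 3739, 3923, 4107, 4291, 84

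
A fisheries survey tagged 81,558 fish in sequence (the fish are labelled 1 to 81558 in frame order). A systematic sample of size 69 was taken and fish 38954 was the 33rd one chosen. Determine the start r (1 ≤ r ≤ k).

k = 81558/69 = 1182
r = 38954 − (33−1)×1182 = 38954 − 37824 = 1130

1130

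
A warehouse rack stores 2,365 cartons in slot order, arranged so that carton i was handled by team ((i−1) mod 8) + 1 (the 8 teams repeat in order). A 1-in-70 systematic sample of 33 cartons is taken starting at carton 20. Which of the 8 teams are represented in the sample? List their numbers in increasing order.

2, 4, 6, 8

Consecutive selections differ by k = 70, so their team numbers differ by 70 mod 8 = 6.
gcd(70, 8) = 2, so the sample visits 8/2 = 4 distinct residues mod 8.
Start 20 is team 4; the teams hit are 2, 4, 6, 8.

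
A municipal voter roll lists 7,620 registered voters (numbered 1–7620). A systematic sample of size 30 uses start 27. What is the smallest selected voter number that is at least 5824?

5869

k = 7620/30 = 254
Steps past start: ⌈(5824 − 27)/254⌉ = ⌈5797/254⌉ = 23
Selected voter: 27 + 23×254 = 5869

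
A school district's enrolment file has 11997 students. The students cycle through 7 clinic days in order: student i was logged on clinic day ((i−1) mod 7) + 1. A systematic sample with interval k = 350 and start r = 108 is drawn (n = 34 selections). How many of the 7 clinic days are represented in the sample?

1

Consecutive selections differ by k = 350, so their clinic day numbers differ by 350 mod 7 = 0.
gcd(350, 7) = 7, so the sample visits 7/7 = 1 distinct residues mod 7.
Start 108 is clinic day 3; the clinic days hit are 3.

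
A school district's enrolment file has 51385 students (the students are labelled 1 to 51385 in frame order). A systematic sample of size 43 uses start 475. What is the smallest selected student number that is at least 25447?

k = 51385/43 = 1195
Steps past start: ⌈(25447 − 475)/1195⌉ = ⌈24972/1195⌉ = 21
Selected student: 475 + 21×1195 = 25570

25570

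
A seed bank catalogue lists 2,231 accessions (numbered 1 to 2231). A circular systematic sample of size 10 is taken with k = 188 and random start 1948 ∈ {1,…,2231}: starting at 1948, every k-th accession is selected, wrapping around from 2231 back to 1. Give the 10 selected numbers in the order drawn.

1948, 2136, 93, 281, 469, 657, 845, 1033, 1221, 1409

Selection 1: 1948
Selection 2: 1948 + 188 = 2136
Selection 3: 2136 + 188 = 2324 → 2324 − 2231 = 93
Selection 4: 93 + 188 = 281
Selection 5: 281 + 188 = 469
Selection 6: 469 + 188 = 657
Selection 7: 657 + 188 = 845
Selection 8: 845 + 188 = 1033
Selection 9: 1033 + 188 = 1221
Selection 10: 1221 + 188 = 1409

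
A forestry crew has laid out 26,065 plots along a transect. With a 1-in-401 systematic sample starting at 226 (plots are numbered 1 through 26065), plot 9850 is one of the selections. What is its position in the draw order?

25

k = 401
position = (9850 − 226)/401 + 1 = 9624/401 + 1 = 24 + 1 = 25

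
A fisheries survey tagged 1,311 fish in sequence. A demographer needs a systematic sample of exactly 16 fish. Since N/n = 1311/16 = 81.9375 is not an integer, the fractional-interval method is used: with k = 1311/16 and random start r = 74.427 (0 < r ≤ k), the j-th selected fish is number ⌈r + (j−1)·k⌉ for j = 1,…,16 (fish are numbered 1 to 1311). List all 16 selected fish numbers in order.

j=1: r + 0k = 74.427 → ⌈·⌉ = 75
j=2: r + 1k = 156.3645 → ⌈·⌉ = 157
j=3: r + 2k = 238.302 → ⌈·⌉ = 239
j=4: r + 3k = 320.2395 → ⌈·⌉ = 321
j=5: r + 4k = 402.177 → ⌈·⌉ = 403
j=6: r + 5k = 484.1145 → ⌈·⌉ = 485
j=7: r + 6k = 566.052 → ⌈·⌉ = 567
j=8: r + 7k = 647.9895 → ⌈·⌉ = 648
j=9: r + 8k = 729.927 → ⌈·⌉ = 730
j=10: r + 9k = 811.8645 → ⌈·⌉ = 812
j=11: r + 10k = 893.802 → ⌈·⌉ = 894
j=12: r + 11k = 975.7395 → ⌈·⌉ = 976
j=13: r + 12k = 1057.677 → ⌈·⌉ = 1058
j=14: r + 13k = 1139.6145 → ⌈·⌉ = 1140
j=15: r + 14k = 1221.552 → ⌈·⌉ = 1222
j=16: r + 15k = 1303.4895 → ⌈·⌉ = 1304

75, 157, 239, 321, 403, 485, 567, 648, 730, 812, 894, 976, 1058, 1140, 1222, 1304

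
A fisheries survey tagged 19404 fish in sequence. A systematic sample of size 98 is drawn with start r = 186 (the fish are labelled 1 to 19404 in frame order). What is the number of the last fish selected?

19392

k = 19404/98 = 198
98th selection = r + (98−1)·k = 186 + 97×198 = 186 + 19206 = 19392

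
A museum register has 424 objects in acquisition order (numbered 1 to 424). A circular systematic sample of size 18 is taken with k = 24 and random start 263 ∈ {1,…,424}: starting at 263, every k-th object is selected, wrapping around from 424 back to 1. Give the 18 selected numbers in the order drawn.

263, 287, 311, 335, 359, 383, 407, 7, 31, 55, 79, 103, 127, 151, 175, 199, 223, 247

Selection 1: 263
Selection 2: 263 + 24 = 287
Selection 3: 287 + 24 = 311
Selection 4: 311 + 24 = 335
Selection 5: 335 + 24 = 359
Selection 6: 359 + 24 = 383
Selection 7: 383 + 24 = 407
Selection 8: 407 + 24 = 431 → 431 − 424 = 7
Selection 9: 7 + 24 = 31
Selection 10: 31 + 24 = 55
Selection 11: 55 + 24 = 79
Selection 12: 79 + 24 = 103
Selection 13: 103 + 24 = 127
Selection 14: 127 + 24 = 151
Selection 15: 151 + 24 = 175
Selection 16: 175 + 24 = 199
Selection 17: 199 + 24 = 223
Selection 18: 223 + 24 = 247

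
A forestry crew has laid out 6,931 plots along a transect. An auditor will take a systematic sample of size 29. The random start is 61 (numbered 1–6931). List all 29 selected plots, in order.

k = N/n = 6931/29 = 239
plot 1: 61
plot 2: 61 + 239 = 300
plot 3: 300 + 239 = 539
plot 4: 539 + 239 = 778
plot 5: 778 + 239 = 1017
plot 6: 1017 + 239 = 1256
plot 7: 1256 + 239 = 1495
plot 8: 1495 + 239 = 1734
plot 9: 1734 + 239 = 1973
plot 10: 1973 + 239 = 2212
plot 11: 2212 + 239 = 2451
plot 12: 2451 + 239 = 2690
plot 13: 2690 + 239 = 2929
plot 14: 2929 + 239 = 3168
plot 15: 3168 + 239 = 3407
plot 16: 3407 + 239 = 3646
plot 17: 3646 + 239 = 3885
plot 18: 3885 + 239 = 4124
plot 19: 4124 + 239 = 4363
plot 20: 4363 + 239 = 4602
plot 21: 4602 + 239 = 4841
plot 22: 4841 + 239 = 5080
plot 23: 5080 + 239 = 5319
plot 24: 5319 + 239 = 5558
plot 25: 5558 + 239 = 5797
plot 26: 5797 + 239 = 6036
plot 27: 6036 + 239 = 6275
plot 28: 6275 + 239 = 6514
plot 29: 6514 + 239 = 6753

61, 300, 539, 778, 1017, 1256, 1495, 1734, 1973, 2212, 2451, 2690, 2929, 3168, 3407, 3646, 3885, 4124, 4363, 4602, 4841, 5080, 5319, 5558, 5797, 6036, 6275, 6514, 6753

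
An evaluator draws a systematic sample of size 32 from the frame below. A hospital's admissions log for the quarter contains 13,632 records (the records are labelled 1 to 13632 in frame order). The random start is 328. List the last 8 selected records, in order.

k = N/n = 13632/32 = 426
25th selection = 328 + 24×426 = 10552
26th: 10552 + 426 = 10978
27th: 10978 + 426 = 11404
28th: 11404 + 426 = 11830
29th: 11830 + 426 = 12256
30th: 12256 + 426 = 12682
31st: 12682 + 426 = 13108
32nd: 13108 + 426 = 13534

10552, 10978, 11404, 11830, 12256, 12682, 13108, 13534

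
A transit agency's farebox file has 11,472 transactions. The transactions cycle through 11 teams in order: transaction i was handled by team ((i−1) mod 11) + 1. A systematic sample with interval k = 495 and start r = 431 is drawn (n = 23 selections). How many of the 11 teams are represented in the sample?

1

Consecutive selections differ by k = 495, so their team numbers differ by 495 mod 11 = 0.
gcd(495, 11) = 11, so the sample visits 11/11 = 1 distinct residues mod 11.
Start 431 is team 2; the teams hit are 2.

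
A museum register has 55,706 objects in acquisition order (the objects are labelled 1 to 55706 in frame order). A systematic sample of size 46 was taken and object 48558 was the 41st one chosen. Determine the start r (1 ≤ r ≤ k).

k = 55706/46 = 1211
r = 48558 − (41−1)×1211 = 48558 − 48440 = 118

118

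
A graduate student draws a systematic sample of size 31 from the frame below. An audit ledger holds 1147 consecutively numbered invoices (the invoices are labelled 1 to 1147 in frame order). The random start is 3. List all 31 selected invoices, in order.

k = N/n = 1147/31 = 37
invoice 1: 3
invoice 2: 3 + 37 = 40
invoice 3: 40 + 37 = 77
invoice 4: 77 + 37 = 114
invoice 5: 114 + 37 = 151
invoice 6: 151 + 37 = 188
invoice 7: 188 + 37 = 225
invoice 8: 225 + 37 = 262
invoice 9: 262 + 37 = 299
invoice 10: 299 + 37 = 336
invoice 11: 336 + 37 = 373
invoice 12: 373 + 37 = 410
invoice 13: 410 + 37 = 447
invoice 14: 447 + 37 = 484
invoice 15: 484 + 37 = 521
invoice 16: 521 + 37 = 558
invoice 17: 558 + 37 = 595
invoice 18: 595 + 37 = 632
invoice 19: 632 + 37 = 669
invoice 20: 669 + 37 = 706
invoice 21: 706 + 37 = 743
invoice 22: 743 + 37 = 780
invoice 23: 780 + 37 = 817
invoice 24: 817 + 37 = 854
invoice 25: 854 + 37 = 891
invoice 26: 891 + 37 = 928
invoice 27: 928 + 37 = 965
invoice 28: 965 + 37 = 1002
invoice 29: 1002 + 37 = 1039
invoice 30: 1039 + 37 = 1076
invoice 31: 1076 + 37 = 1113

3, 40, 77, 114, 151, 188, 225, 262, 299, 336, 373, 410, 447, 484, 521, 558, 595, 632, 669, 706, 743, 780, 817, 854, 891, 928, 965, 1002, 1039, 1076, 1113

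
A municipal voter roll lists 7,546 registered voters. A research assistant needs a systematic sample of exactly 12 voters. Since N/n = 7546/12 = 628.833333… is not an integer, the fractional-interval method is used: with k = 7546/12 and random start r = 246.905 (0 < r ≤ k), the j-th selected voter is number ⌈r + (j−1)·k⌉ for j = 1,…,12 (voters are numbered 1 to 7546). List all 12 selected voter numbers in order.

247, 876, 1505, 2134, 2763, 3392, 4020, 4649, 5278, 5907, 6536, 7165

j=1: r + 0k = 246.905 → ⌈·⌉ = 247
j=2: r + 1k = 875.738333… → ⌈·⌉ = 876
j=3: r + 2k = 1504.571666… → ⌈·⌉ = 1505
j=4: r + 3k = 2133.405 → ⌈·⌉ = 2134
j=5: r + 4k = 2762.238333… → ⌈·⌉ = 2763
j=6: r + 5k = 3391.071666… → ⌈·⌉ = 3392
j=7: r + 6k = 4019.905 → ⌈·⌉ = 4020
j=8: r + 7k = 4648.738333… → ⌈·⌉ = 4649
j=9: r + 8k = 5277.571666… → ⌈·⌉ = 5278
j=10: r + 9k = 5906.405 → ⌈·⌉ = 5907
j=11: r + 10k = 6535.238333… → ⌈·⌉ = 6536
j=12: r + 11k = 7164.071666… → ⌈·⌉ = 7165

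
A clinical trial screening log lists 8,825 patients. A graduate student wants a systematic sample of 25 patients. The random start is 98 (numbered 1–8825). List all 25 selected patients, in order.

98, 451, 804, 1157, 1510, 1863, 2216, 2569, 2922, 3275, 3628, 3981, 4334, 4687, 5040, 5393, 5746, 6099, 6452, 6805, 7158, 7511, 7864, 8217, 8570

k = N/n = 8825/25 = 353
patient 1: 98
patient 2: 98 + 353 = 451
patient 3: 451 + 353 = 804
patient 4: 804 + 353 = 1157
patient 5: 1157 + 353 = 1510
patient 6: 1510 + 353 = 1863
patient 7: 1863 + 353 = 2216
patient 8: 2216 + 353 = 2569
patient 9: 2569 + 353 = 2922
patient 10: 2922 + 353 = 3275
patient 11: 3275 + 353 = 3628
patient 12: 3628 + 353 = 3981
patient 13: 3981 + 353 = 4334
patient 14: 4334 + 353 = 4687
patient 15: 4687 + 353 = 5040
patient 16: 5040 + 353 = 5393
patient 17: 5393 + 353 = 5746
patient 18: 5746 + 353 = 6099
patient 19: 6099 + 353 = 6452
patient 20: 6452 + 353 = 6805
patient 21: 6805 + 353 = 7158
patient 22: 7158 + 353 = 7511
patient 23: 7511 + 353 = 7864
patient 24: 7864 + 353 = 8217
patient 25: 8217 + 353 = 8570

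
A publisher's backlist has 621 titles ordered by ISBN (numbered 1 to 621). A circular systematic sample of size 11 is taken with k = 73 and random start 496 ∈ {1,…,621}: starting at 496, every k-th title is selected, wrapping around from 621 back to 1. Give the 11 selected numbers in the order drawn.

496, 569, 21, 94, 167, 240, 313, 386, 459, 532, 605

Selection 1: 496
Selection 2: 496 + 73 = 569
Selection 3: 569 + 73 = 642 → 642 − 621 = 21
Selection 4: 21 + 73 = 94
Selection 5: 94 + 73 = 167
Selection 6: 167 + 73 = 240
Selection 7: 240 + 73 = 313
Selection 8: 313 + 73 = 386
Selection 9: 386 + 73 = 459
Selection 10: 459 + 73 = 532
Selection 11: 532 + 73 = 605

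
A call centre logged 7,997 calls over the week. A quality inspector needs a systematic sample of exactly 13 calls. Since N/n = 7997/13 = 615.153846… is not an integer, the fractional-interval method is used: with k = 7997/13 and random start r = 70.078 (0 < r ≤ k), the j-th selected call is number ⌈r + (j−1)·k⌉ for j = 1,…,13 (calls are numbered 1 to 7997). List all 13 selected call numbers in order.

j=1: r + 0k = 70.078 → ⌈·⌉ = 71
j=2: r + 1k = 685.231846… → ⌈·⌉ = 686
j=3: r + 2k = 1300.385692… → ⌈·⌉ = 1301
j=4: r + 3k = 1915.539538… → ⌈·⌉ = 1916
j=5: r + 4k = 2530.693384… → ⌈·⌉ = 2531
j=6: r + 5k = 3145.847230… → ⌈·⌉ = 3146
j=7: r + 6k = 3761.001076… → ⌈·⌉ = 3762
j=8: r + 7k = 4376.154923… → ⌈·⌉ = 4377
j=9: r + 8k = 4991.308769… → ⌈·⌉ = 4992
j=10: r + 9k = 5606.462615… → ⌈·⌉ = 5607
j=11: r + 10k = 6221.616461… → ⌈·⌉ = 6222
j=12: r + 11k = 6836.770307… → ⌈·⌉ = 6837
j=13: r + 12k = 7451.924153… → ⌈·⌉ = 7452

71, 686, 1301, 1916, 2531, 3146, 3762, 4377, 4992, 5607, 6222, 6837, 7452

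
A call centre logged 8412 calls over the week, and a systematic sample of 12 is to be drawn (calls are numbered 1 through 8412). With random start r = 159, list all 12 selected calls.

159, 860, 1561, 2262, 2963, 3664, 4365, 5066, 5767, 6468, 7169, 7870

k = N/n = 8412/12 = 701
call 1: 159
call 2: 159 + 701 = 860
call 3: 860 + 701 = 1561
call 4: 1561 + 701 = 2262
call 5: 2262 + 701 = 2963
call 6: 2963 + 701 = 3664
call 7: 3664 + 701 = 4365
call 8: 4365 + 701 = 5066
call 9: 5066 + 701 = 5767
call 10: 5767 + 701 = 6468
call 11: 6468 + 701 = 7169
call 12: 7169 + 701 = 7870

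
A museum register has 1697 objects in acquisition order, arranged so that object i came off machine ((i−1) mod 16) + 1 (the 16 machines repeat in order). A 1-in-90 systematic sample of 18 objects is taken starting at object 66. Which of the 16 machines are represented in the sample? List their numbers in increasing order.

Consecutive selections differ by k = 90, so their machine numbers differ by 90 mod 16 = 10.
gcd(90, 16) = 2, so the sample visits 16/2 = 8 distinct residues mod 16.
Start 66 is machine 2; the machines hit are 2, 4, 6, 8, 10, 12, 14, 16.

2, 4, 6, 8, 10, 12, 14, 16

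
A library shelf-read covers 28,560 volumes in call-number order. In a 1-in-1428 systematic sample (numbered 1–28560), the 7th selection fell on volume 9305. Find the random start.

737

k = 1428
r = 9305 − (7−1)×1428 = 9305 − 8568 = 737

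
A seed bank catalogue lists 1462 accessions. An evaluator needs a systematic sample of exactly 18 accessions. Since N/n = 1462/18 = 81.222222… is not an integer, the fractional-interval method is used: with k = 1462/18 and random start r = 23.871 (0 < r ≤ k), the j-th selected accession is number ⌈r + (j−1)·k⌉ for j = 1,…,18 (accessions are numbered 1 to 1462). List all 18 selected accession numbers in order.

24, 106, 187, 268, 349, 430, 512, 593, 674, 755, 837, 918, 999, 1080, 1161, 1243, 1324, 1405

j=1: r + 0k = 23.871 → ⌈·⌉ = 24
j=2: r + 1k = 105.093222… → ⌈·⌉ = 106
j=3: r + 2k = 186.315444… → ⌈·⌉ = 187
j=4: r + 3k = 267.537666… → ⌈·⌉ = 268
j=5: r + 4k = 348.759888… → ⌈·⌉ = 349
j=6: r + 5k = 429.982111… → ⌈·⌉ = 430
j=7: r + 6k = 511.204333… → ⌈·⌉ = 512
j=8: r + 7k = 592.426555… → ⌈·⌉ = 593
j=9: r + 8k = 673.648777… → ⌈·⌉ = 674
j=10: r + 9k = 754.871 → ⌈·⌉ = 755
j=11: r + 10k = 836.093222… → ⌈·⌉ = 837
j=12: r + 11k = 917.315444… → ⌈·⌉ = 918
j=13: r + 12k = 998.537666… → ⌈·⌉ = 999
j=14: r + 13k = 1079.759888… → ⌈·⌉ = 1080
j=15: r + 14k = 1160.982111… → ⌈·⌉ = 1161
j=16: r + 15k = 1242.204333… → ⌈·⌉ = 1243
j=17: r + 16k = 1323.426555… → ⌈·⌉ = 1324
j=18: r + 17k = 1404.648777… → ⌈·⌉ = 1405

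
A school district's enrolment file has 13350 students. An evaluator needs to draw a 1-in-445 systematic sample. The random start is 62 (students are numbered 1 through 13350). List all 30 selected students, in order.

student 1: 62
student 2: 62 + 445 = 507
student 3: 507 + 445 = 952
student 4: 952 + 445 = 1397
student 5: 1397 + 445 = 1842
student 6: 1842 + 445 = 2287
student 7: 2287 + 445 = 2732
student 8: 2732 + 445 = 3177
student 9: 3177 + 445 = 3622
student 10: 3622 + 445 = 4067
student 11: 4067 + 445 = 4512
student 12: 4512 + 445 = 4957
student 13: 4957 + 445 = 5402
student 14: 5402 + 445 = 5847
student 15: 5847 + 445 = 6292
student 16: 6292 + 445 = 6737
student 17: 6737 + 445 = 7182
student 18: 7182 + 445 = 7627
student 19: 7627 + 445 = 8072
student 20: 8072 + 445 = 8517
student 21: 8517 + 445 = 8962
student 22: 8962 + 445 = 9407
student 23: 9407 + 445 = 9852
student 24: 9852 + 445 = 10297
student 25: 10297 + 445 = 10742
student 26: 10742 + 445 = 11187
student 27: 11187 + 445 = 11632
student 28: 11632 + 445 = 12077
student 29: 12077 + 445 = 12522
student 30: 12522 + 445 = 12967

62, 507, 952, 1397, 1842, 2287, 2732, 3177, 3622, 4067, 4512, 4957, 5402, 5847, 6292, 6737, 7182, 7627, 8072, 8517, 8962, 9407, 9852, 10297, 10742, 11187, 11632, 12077, 12522, 12967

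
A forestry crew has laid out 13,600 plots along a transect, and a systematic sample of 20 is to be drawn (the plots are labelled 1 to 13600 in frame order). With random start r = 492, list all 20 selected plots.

492, 1172, 1852, 2532, 3212, 3892, 4572, 5252, 5932, 6612, 7292, 7972, 8652, 9332, 10012, 10692, 11372, 12052, 12732, 13412

k = N/n = 13600/20 = 680
plot 1: 492
plot 2: 492 + 680 = 1172
plot 3: 1172 + 680 = 1852
plot 4: 1852 + 680 = 2532
plot 5: 2532 + 680 = 3212
plot 6: 3212 + 680 = 3892
plot 7: 3892 + 680 = 4572
plot 8: 4572 + 680 = 5252
plot 9: 5252 + 680 = 5932
plot 10: 5932 + 680 = 6612
plot 11: 6612 + 680 = 7292
plot 12: 7292 + 680 = 7972
plot 13: 7972 + 680 = 8652
plot 14: 8652 + 680 = 9332
plot 15: 9332 + 680 = 10012
plot 16: 10012 + 680 = 10692
plot 17: 10692 + 680 = 11372
plot 18: 11372 + 680 = 12052
plot 19: 12052 + 680 = 12732
plot 20: 12732 + 680 = 13412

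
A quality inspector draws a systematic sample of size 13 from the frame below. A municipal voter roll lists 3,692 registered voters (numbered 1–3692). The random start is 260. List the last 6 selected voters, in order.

2248, 2532, 2816, 3100, 3384, 3668

k = N/n = 3692/13 = 284
8th selection = 260 + 7×284 = 2248
9th: 2248 + 284 = 2532
10th: 2532 + 284 = 2816
11th: 2816 + 284 = 3100
12th: 3100 + 284 = 3384
13th: 3384 + 284 = 3668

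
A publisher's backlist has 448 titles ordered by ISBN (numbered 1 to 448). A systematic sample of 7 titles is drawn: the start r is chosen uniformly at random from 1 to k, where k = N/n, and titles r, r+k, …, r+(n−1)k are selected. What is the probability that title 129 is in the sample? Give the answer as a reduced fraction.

1/64

k = 448/7 = 64.
Title 129 is selected iff r ≡ 129 (mod 64); exactly one such r in {1,…,64}.
Inclusion probability = 1/64.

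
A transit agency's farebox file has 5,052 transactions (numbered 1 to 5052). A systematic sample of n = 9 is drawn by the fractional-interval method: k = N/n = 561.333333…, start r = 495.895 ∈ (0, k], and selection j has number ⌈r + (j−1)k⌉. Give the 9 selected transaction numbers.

j=1: r + 0k = 495.895 → ⌈·⌉ = 496
j=2: r + 1k = 1057.228333… → ⌈·⌉ = 1058
j=3: r + 2k = 1618.561666… → ⌈·⌉ = 1619
j=4: r + 3k = 2179.895 → ⌈·⌉ = 2180
j=5: r + 4k = 2741.228333… → ⌈·⌉ = 2742
j=6: r + 5k = 3302.561666… → ⌈·⌉ = 3303
j=7: r + 6k = 3863.895 → ⌈·⌉ = 3864
j=8: r + 7k = 4425.228333… → ⌈·⌉ = 4426
j=9: r + 8k = 4986.561666… → ⌈·⌉ = 4987

496, 1058, 1619, 2180, 2742, 3303, 3864, 4426, 4987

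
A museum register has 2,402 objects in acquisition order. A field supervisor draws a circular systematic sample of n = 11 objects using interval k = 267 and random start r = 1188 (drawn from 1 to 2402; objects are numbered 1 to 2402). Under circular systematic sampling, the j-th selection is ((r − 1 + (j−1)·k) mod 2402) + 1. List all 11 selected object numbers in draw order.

Selection 1: 1188
Selection 2: 1188 + 267 = 1455
Selection 3: 1455 + 267 = 1722
Selection 4: 1722 + 267 = 1989
Selection 5: 1989 + 267 = 2256
Selection 6: 2256 + 267 = 2523 → 2523 − 2402 = 121
Selection 7: 121 + 267 = 388
Selection 8: 388 + 267 = 655
Selection 9: 655 + 267 = 922
Selection 10: 922 + 267 = 1189
Selection 11: 1189 + 267 = 1456

1188, 1455, 1722, 1989, 2256, 121, 388, 655, 922, 1189, 1456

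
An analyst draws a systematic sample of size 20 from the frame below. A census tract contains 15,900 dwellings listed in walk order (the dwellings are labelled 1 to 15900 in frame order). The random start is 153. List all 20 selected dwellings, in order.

153, 948, 1743, 2538, 3333, 4128, 4923, 5718, 6513, 7308, 8103, 8898, 9693, 10488, 11283, 12078, 12873, 13668, 14463, 15258

k = N/n = 15900/20 = 795
dwelling 1: 153
dwelling 2: 153 + 795 = 948
dwelling 3: 948 + 795 = 1743
dwelling 4: 1743 + 795 = 2538
dwelling 5: 2538 + 795 = 3333
dwelling 6: 3333 + 795 = 4128
dwelling 7: 4128 + 795 = 4923
dwelling 8: 4923 + 795 = 5718
dwelling 9: 5718 + 795 = 6513
dwelling 10: 6513 + 795 = 7308
dwelling 11: 7308 + 795 = 8103
dwelling 12: 8103 + 795 = 8898
dwelling 13: 8898 + 795 = 9693
dwelling 14: 9693 + 795 = 10488
dwelling 15: 10488 + 795 = 11283
dwelling 16: 11283 + 795 = 12078
dwelling 17: 12078 + 795 = 12873
dwelling 18: 12873 + 795 = 13668
dwelling 19: 13668 + 795 = 14463
dwelling 20: 14463 + 795 = 15258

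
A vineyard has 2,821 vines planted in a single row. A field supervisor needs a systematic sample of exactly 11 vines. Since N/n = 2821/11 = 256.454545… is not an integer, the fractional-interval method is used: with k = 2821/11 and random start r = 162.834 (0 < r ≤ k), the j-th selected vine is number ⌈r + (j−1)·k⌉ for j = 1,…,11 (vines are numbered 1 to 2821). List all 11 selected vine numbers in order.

j=1: r + 0k = 162.834 → ⌈·⌉ = 163
j=2: r + 1k = 419.288545… → ⌈·⌉ = 420
j=3: r + 2k = 675.743090… → ⌈·⌉ = 676
j=4: r + 3k = 932.197636… → ⌈·⌉ = 933
j=5: r + 4k = 1188.652181… → ⌈·⌉ = 1189
j=6: r + 5k = 1445.106727… → ⌈·⌉ = 1446
j=7: r + 6k = 1701.561272… → ⌈·⌉ = 1702
j=8: r + 7k = 1958.015818… → ⌈·⌉ = 1959
j=9: r + 8k = 2214.470363… → ⌈·⌉ = 2215
j=10: r + 9k = 2470.924909… → ⌈·⌉ = 2471
j=11: r + 10k = 2727.379454… → ⌈·⌉ = 2728

163, 420, 676, 933, 1189, 1446, 1702, 1959, 2215, 2471, 2728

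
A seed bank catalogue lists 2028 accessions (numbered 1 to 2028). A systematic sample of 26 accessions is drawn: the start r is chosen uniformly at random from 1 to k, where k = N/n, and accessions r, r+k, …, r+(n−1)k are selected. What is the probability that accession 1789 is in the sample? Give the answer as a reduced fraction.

k = 2028/26 = 78.
Accession 1789 is selected iff r ≡ 1789 (mod 78); exactly one such r in {1,…,78}.
Inclusion probability = 1/78.

1/78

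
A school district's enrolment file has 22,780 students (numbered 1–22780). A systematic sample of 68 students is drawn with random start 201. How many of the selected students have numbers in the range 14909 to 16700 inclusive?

6

k = 22780/68 = 335
First selection ≥ 14909: 201 + ⌈(14909−201)/335⌉·335 = 201 + 44×335 = 14941
Last selection ≤ 16700: 201 + ⌊(16700−201)/335⌋·335 = 201 + 49×335 = 16616
Count = 49 − 44 + 1 = 6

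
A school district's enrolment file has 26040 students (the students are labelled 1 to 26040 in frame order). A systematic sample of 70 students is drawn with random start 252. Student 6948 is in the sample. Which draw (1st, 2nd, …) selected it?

k = 26040/70 = 372
position = (6948 − 252)/372 + 1 = 6696/372 + 1 = 18 + 1 = 19

19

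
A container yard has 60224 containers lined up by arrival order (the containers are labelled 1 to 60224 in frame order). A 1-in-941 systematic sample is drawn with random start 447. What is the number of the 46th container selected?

k = 941
46th selection = r + (46−1)·k = 447 + 45×941 = 447 + 42345 = 42792

42792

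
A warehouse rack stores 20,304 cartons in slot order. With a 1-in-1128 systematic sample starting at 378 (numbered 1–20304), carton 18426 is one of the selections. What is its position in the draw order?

17

k = 1128
position = (18426 − 378)/1128 + 1 = 18048/1128 + 1 = 16 + 1 = 17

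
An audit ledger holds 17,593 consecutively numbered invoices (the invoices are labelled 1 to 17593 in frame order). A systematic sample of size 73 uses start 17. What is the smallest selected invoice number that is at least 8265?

k = 17593/73 = 241
Steps past start: ⌈(8265 − 17)/241⌉ = ⌈8248/241⌉ = 35
Selected invoice: 17 + 35×241 = 8452

8452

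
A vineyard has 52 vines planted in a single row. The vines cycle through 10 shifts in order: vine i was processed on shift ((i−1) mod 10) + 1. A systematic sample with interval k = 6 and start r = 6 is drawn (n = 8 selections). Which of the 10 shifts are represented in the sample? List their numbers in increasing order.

2, 4, 6, 8, 10

Consecutive selections differ by k = 6, so their shift numbers differ by 6 mod 10 = 6.
gcd(6, 10) = 2, so the sample visits 10/2 = 5 distinct residues mod 10.
Start 6 is shift 6; the shifts hit are 2, 4, 6, 8, 10.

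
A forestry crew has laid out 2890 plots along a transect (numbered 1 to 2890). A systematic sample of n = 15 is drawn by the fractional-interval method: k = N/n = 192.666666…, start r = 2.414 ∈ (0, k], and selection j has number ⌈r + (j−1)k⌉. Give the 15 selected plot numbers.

j=1: r + 0k = 2.414 → ⌈·⌉ = 3
j=2: r + 1k = 195.080666… → ⌈·⌉ = 196
j=3: r + 2k = 387.747333… → ⌈·⌉ = 388
j=4: r + 3k = 580.414 → ⌈·⌉ = 581
j=5: r + 4k = 773.080666… → ⌈·⌉ = 774
j=6: r + 5k = 965.747333… → ⌈·⌉ = 966
j=7: r + 6k = 1158.414 → ⌈·⌉ = 1159
j=8: r + 7k = 1351.080666… → ⌈·⌉ = 1352
j=9: r + 8k = 1543.747333… → ⌈·⌉ = 1544
j=10: r + 9k = 1736.414 → ⌈·⌉ = 1737
j=11: r + 10k = 1929.080666… → ⌈·⌉ = 1930
j=12: r + 11k = 2121.747333… → ⌈·⌉ = 2122
j=13: r + 12k = 2314.414 → ⌈·⌉ = 2315
j=14: r + 13k = 2507.080666… → ⌈·⌉ = 2508
j=15: r + 14k = 2699.747333… → ⌈·⌉ = 2700

3, 196, 388, 581, 774, 966, 1159, 1352, 1544, 1737, 1930, 2122, 2315, 2508, 2700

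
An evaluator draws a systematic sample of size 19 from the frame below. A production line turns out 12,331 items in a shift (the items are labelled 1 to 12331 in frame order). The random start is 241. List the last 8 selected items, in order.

k = N/n = 12331/19 = 649
12th selection = 241 + 11×649 = 7380
13th: 7380 + 649 = 8029
14th: 8029 + 649 = 8678
15th: 8678 + 649 = 9327
16th: 9327 + 649 = 9976
17th: 9976 + 649 = 10625
18th: 10625 + 649 = 11274
19th: 11274 + 649 = 11923

7380, 8029, 8678, 9327, 9976, 10625, 11274, 11923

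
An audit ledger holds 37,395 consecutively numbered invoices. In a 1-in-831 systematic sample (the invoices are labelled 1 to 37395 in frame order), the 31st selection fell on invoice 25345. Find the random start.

k = 831
r = 25345 − (31−1)×831 = 25345 − 24930 = 415

415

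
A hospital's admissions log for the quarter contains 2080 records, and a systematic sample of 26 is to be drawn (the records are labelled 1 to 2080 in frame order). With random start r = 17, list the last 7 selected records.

1537, 1617, 1697, 1777, 1857, 1937, 2017

k = N/n = 2080/26 = 80
20th selection = 17 + 19×80 = 1537
21st: 1537 + 80 = 1617
22nd: 1617 + 80 = 1697
23rd: 1697 + 80 = 1777
24th: 1777 + 80 = 1857
25th: 1857 + 80 = 1937
26th: 1937 + 80 = 2017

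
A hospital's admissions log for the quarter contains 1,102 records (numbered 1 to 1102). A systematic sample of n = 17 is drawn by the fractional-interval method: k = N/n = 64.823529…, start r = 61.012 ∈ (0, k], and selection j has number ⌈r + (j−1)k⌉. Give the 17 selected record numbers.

62, 126, 191, 256, 321, 386, 450, 515, 580, 645, 710, 775, 839, 904, 969, 1034, 1099

j=1: r + 0k = 61.012 → ⌈·⌉ = 62
j=2: r + 1k = 125.835529… → ⌈·⌉ = 126
j=3: r + 2k = 190.659058… → ⌈·⌉ = 191
j=4: r + 3k = 255.482588… → ⌈·⌉ = 256
j=5: r + 4k = 320.306117… → ⌈·⌉ = 321
j=6: r + 5k = 385.129647… → ⌈·⌉ = 386
j=7: r + 6k = 449.953176… → ⌈·⌉ = 450
j=8: r + 7k = 514.776705… → ⌈·⌉ = 515
j=9: r + 8k = 579.600235… → ⌈·⌉ = 580
j=10: r + 9k = 644.423764… → ⌈·⌉ = 645
j=11: r + 10k = 709.247294… → ⌈·⌉ = 710
j=12: r + 11k = 774.070823… → ⌈·⌉ = 775
j=13: r + 12k = 838.894352… → ⌈·⌉ = 839
j=14: r + 13k = 903.717882… → ⌈·⌉ = 904
j=15: r + 14k = 968.541411… → ⌈·⌉ = 969
j=16: r + 15k = 1033.364941… → ⌈·⌉ = 1034
j=17: r + 16k = 1098.188470… → ⌈·⌉ = 1099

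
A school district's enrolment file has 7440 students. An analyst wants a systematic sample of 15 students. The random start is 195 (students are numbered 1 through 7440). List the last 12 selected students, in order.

k = N/n = 7440/15 = 496
4th selection = 195 + 3×496 = 1683
5th: 1683 + 496 = 2179
6th: 2179 + 496 = 2675
7th: 2675 + 496 = 3171
8th: 3171 + 496 = 3667
9th: 3667 + 496 = 4163
10th: 4163 + 496 = 4659
11th: 4659 + 496 = 5155
12th: 5155 + 496 = 5651
13th: 5651 + 496 = 6147
14th: 6147 + 496 = 6643
15th: 6643 + 496 = 7139

1683, 2179, 2675, 3171, 3667, 4163, 4659, 5155, 5651, 6147, 6643, 7139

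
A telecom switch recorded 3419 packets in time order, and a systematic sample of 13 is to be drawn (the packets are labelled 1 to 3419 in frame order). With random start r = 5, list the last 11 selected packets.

k = N/n = 3419/13 = 263
3rd selection = 5 + 2×263 = 531
4th: 531 + 263 = 794
5th: 794 + 263 = 1057
6th: 1057 + 263 = 1320
7th: 1320 + 263 = 1583
8th: 1583 + 263 = 1846
9th: 1846 + 263 = 2109
10th: 2109 + 263 = 2372
11th: 2372 + 263 = 2635
12th: 2635 + 263 = 2898
13th: 2898 + 263 = 3161

531, 794, 1057, 1320, 1583, 1846, 2109, 2372, 2635, 2898, 3161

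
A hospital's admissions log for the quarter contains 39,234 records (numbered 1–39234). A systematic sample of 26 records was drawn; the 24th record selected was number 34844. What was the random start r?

k = 39234/26 = 1509
r = 34844 − (24−1)×1509 = 34844 − 34707 = 137

137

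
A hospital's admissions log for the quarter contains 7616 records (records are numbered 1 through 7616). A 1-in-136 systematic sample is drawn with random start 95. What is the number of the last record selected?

k = 136
56th selection = r + (56−1)·k = 95 + 55×136 = 95 + 7480 = 7575

7575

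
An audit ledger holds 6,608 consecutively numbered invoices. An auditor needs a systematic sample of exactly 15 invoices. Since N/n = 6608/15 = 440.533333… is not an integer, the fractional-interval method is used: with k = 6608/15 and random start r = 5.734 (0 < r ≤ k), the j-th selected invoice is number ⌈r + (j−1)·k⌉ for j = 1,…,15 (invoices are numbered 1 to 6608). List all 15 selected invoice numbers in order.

j=1: r + 0k = 5.734 → ⌈·⌉ = 6
j=2: r + 1k = 446.267333… → ⌈·⌉ = 447
j=3: r + 2k = 886.800666… → ⌈·⌉ = 887
j=4: r + 3k = 1327.334 → ⌈·⌉ = 1328
j=5: r + 4k = 1767.867333… → ⌈·⌉ = 1768
j=6: r + 5k = 2208.400666… → ⌈·⌉ = 2209
j=7: r + 6k = 2648.934 → ⌈·⌉ = 2649
j=8: r + 7k = 3089.467333… → ⌈·⌉ = 3090
j=9: r + 8k = 3530.000666… → ⌈·⌉ = 3531
j=10: r + 9k = 3970.534 → ⌈·⌉ = 3971
j=11: r + 10k = 4411.067333… → ⌈·⌉ = 4412
j=12: r + 11k = 4851.600666… → ⌈·⌉ = 4852
j=13: r + 12k = 5292.134 → ⌈·⌉ = 5293
j=14: r + 13k = 5732.667333… → ⌈·⌉ = 5733
j=15: r + 14k = 6173.200666… → ⌈·⌉ = 6174

6, 447, 887, 1328, 1768, 2209, 2649, 3090, 3531, 3971, 4412, 4852, 5293, 5733, 6174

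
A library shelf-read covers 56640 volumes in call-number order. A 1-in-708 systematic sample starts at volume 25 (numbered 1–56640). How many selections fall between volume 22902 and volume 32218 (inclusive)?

k = 708
First selection ≥ 22902: 25 + ⌈(22902−25)/708⌉·708 = 25 + 33×708 = 23389
Last selection ≤ 32218: 25 + ⌊(32218−25)/708⌋·708 = 25 + 45×708 = 31885
Count = 45 − 33 + 1 = 13

13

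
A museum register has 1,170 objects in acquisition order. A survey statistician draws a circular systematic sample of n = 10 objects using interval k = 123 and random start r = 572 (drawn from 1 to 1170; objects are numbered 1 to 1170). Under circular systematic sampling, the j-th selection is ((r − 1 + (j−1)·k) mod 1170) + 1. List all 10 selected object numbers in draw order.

Selection 1: 572
Selection 2: 572 + 123 = 695
Selection 3: 695 + 123 = 818
Selection 4: 818 + 123 = 941
Selection 5: 941 + 123 = 1064
Selection 6: 1064 + 123 = 1187 → 1187 − 1170 = 17
Selection 7: 17 + 123 = 140
Selection 8: 140 + 123 = 263
Selection 9: 263 + 123 = 386
Selection 10: 386 + 123 = 509

572, 695, 818, 941, 1064, 17, 140, 263, 386, 509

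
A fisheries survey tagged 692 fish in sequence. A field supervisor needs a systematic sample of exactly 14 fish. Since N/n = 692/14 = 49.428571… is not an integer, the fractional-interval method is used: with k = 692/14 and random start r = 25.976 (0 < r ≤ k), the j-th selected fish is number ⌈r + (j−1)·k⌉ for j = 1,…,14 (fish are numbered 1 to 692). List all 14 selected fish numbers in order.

j=1: r + 0k = 25.976 → ⌈·⌉ = 26
j=2: r + 1k = 75.404571… → ⌈·⌉ = 76
j=3: r + 2k = 124.833142… → ⌈·⌉ = 125
j=4: r + 3k = 174.261714… → ⌈·⌉ = 175
j=5: r + 4k = 223.690285… → ⌈·⌉ = 224
j=6: r + 5k = 273.118857… → ⌈·⌉ = 274
j=7: r + 6k = 322.547428… → ⌈·⌉ = 323
j=8: r + 7k = 371.976 → ⌈·⌉ = 372
j=9: r + 8k = 421.404571… → ⌈·⌉ = 422
j=10: r + 9k = 470.833142… → ⌈·⌉ = 471
j=11: r + 10k = 520.261714… → ⌈·⌉ = 521
j=12: r + 11k = 569.690285… → ⌈·⌉ = 570
j=13: r + 12k = 619.118857… → ⌈·⌉ = 620
j=14: r + 13k = 668.547428… → ⌈·⌉ = 669

26, 76, 125, 175, 224, 274, 323, 372, 422, 471, 521, 570, 620, 669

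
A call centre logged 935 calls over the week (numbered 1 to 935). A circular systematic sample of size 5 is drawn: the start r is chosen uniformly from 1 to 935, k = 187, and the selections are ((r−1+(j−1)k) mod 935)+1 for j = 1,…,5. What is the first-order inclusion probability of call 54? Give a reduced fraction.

For each position j, as r ranges over 1…935 the j-th selection hits every call exactly once, so call 54 is selected for exactly 5 of the 935 starts.
Inclusion probability = 5/935 = 1/187.

1/187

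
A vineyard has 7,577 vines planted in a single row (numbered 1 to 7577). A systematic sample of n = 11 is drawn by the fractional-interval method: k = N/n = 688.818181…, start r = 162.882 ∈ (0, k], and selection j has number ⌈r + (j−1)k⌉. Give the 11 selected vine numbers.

163, 852, 1541, 2230, 2919, 3607, 4296, 4985, 5674, 6363, 7052

j=1: r + 0k = 162.882 → ⌈·⌉ = 163
j=2: r + 1k = 851.700181… → ⌈·⌉ = 852
j=3: r + 2k = 1540.518363… → ⌈·⌉ = 1541
j=4: r + 3k = 2229.336545… → ⌈·⌉ = 2230
j=5: r + 4k = 2918.154727… → ⌈·⌉ = 2919
j=6: r + 5k = 3606.972909… → ⌈·⌉ = 3607
j=7: r + 6k = 4295.791090… → ⌈·⌉ = 4296
j=8: r + 7k = 4984.609272… → ⌈·⌉ = 4985
j=9: r + 8k = 5673.427454… → ⌈·⌉ = 5674
j=10: r + 9k = 6362.245636… → ⌈·⌉ = 6363
j=11: r + 10k = 7051.063818… → ⌈·⌉ = 7052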